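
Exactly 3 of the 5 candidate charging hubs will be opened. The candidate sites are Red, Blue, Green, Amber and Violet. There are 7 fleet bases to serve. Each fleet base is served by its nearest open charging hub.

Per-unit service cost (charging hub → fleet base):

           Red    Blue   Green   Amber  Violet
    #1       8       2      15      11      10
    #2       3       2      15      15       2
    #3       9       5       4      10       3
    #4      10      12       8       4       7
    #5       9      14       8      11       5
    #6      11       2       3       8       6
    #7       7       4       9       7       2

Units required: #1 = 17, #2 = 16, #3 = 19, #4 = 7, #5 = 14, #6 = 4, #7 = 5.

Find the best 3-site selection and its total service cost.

Choose Blue, Amber and Violet; total service cost 239.

With exactly 3 open, each fleet base uses its cheapest among the chosen.
{Blue, Amber, Violet}: #1→Blue 2·17=34, #2→Blue 2·16=32, #3→Violet 3·19=57, #4→Amber 4·7=28, #5→Violet 5·14=70, #6→Blue 2·4=8, #7→Violet 2·5=10. Service cost 239.
{Red, Blue, Violet}: service cost 260
{Blue, Green, Violet}: service cost 260
Among all 10 size-3 choices, {Blue, Amber, Violet} is lowest.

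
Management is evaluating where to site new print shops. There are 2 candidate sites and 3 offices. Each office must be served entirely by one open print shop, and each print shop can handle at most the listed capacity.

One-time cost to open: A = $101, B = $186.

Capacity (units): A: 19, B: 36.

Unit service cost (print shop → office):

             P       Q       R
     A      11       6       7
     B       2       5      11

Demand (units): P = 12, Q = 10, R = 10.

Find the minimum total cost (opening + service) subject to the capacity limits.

Open {B}: P→B 2·12=24, Q→B 5·10=50, R→B 11·10=110.
Loads: B carries 32/36. Service 184; fixed 186; total 370.
Next best feasible plan costs 431.

Minimum total cost: 370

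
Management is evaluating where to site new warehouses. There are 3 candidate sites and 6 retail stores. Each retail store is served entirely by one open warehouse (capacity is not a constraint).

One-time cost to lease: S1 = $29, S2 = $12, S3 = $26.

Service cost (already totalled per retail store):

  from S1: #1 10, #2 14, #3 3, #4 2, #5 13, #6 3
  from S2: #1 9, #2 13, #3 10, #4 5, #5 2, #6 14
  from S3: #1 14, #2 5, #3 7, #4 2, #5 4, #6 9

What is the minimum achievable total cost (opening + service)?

Minimum total cost: 65

For any fixed open set, each retail store goes to its cheapest open site; total = fixed + service.
{S2}: #1→S2 9, #2→S2 13, #3→S2 10, #4→S2 5, #5→S2 2, #6→S2 14. Service 53; fixed 12; total 65.
{S3}: service 41 + fixed 26 = 67
{S2, S3}: #1→S2 9, #2→S3 5, #3→S3 7, #4→S3 2, #5→S2 2, #6→S3 9. Service 34; fixed 38; total 72.
{S1, S2, S3}: service 24 + fixed 67 = 91
(All 7 nonempty subsets were checked; S2 only is lowest.)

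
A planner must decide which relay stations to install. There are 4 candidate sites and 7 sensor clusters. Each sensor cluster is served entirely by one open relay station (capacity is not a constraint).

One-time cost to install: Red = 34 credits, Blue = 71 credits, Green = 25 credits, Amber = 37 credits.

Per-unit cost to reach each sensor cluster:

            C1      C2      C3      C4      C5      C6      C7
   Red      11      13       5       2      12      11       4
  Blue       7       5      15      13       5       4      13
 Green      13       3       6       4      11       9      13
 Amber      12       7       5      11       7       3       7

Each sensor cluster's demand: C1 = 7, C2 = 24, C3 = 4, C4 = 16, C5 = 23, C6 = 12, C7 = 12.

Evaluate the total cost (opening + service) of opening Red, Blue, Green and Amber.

Total cost: 539

Each sensor cluster is assigned to its cheapest site among the open ones.
{Red, Blue, Green, Amber}: C1→Blue 7·7=49, C2→Green 3·24=72, C3→Red 5·4=20, C4→Red 2·16=32, C5→Blue 5·23=115, C6→Amber 3·12=36, C7→Red 4·12=48. Service 372; fixed 167; total 539.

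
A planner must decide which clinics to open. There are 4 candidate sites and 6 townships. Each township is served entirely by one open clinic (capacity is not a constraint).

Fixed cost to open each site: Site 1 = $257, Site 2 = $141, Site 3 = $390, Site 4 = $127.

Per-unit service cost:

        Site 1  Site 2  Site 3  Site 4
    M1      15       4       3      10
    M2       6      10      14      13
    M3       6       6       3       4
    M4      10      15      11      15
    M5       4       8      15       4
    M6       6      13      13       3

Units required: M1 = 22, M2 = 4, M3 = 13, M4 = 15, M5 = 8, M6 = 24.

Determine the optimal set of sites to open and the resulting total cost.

For any fixed open set, each township goes to its cheapest open site; total = fixed + service.
{Site 2, Site 4}: M1→Site 2 4·22=88, M2→Site 2 10·4=40, M3→Site 4 4·13=52, M4→Site 2 15·15=225, M5→Site 4 4·8=32, M6→Site 4 3·24=72. Service 509; fixed 268; total 777.
{Site 4}: M1→Site 4 10·22=220, M2→Site 4 13·4=52, M3→Site 4 4·13=52, M4→Site 4 15·15=225, M5→Site 4 4·8=32, M6→Site 4 3·24=72. Service 653; fixed 127; total 780.
{Site 1, Site 2}: service 516 + fixed 398 = 914
{Site 1, Site 2, Site 3, Site 4}: service 383 + fixed 915 = 1298
(All 15 nonempty subsets were checked; Site 2 and Site 4 is lowest.)

Open Site 2 and Site 4; minimum total cost 777.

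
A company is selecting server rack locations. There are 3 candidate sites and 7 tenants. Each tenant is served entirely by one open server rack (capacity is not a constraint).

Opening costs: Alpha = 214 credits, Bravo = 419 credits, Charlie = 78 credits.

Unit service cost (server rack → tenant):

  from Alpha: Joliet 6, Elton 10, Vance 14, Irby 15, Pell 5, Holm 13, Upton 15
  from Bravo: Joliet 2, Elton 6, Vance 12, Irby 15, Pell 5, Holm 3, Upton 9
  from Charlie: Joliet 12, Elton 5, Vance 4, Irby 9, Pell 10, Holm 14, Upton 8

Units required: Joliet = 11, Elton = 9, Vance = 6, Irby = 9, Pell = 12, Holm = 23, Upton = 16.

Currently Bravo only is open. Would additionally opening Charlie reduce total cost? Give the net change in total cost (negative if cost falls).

Current service cost with {Bravo}: 556.
Adding Charlie: each tenant re-picks its cheapest; new service cost 429, saving 127.
Extra fixed cost: 78. Net change = 78 − 127 = -49.
(Totals: 975 → 926.)

Yes — net change −49 (cost falls by 49).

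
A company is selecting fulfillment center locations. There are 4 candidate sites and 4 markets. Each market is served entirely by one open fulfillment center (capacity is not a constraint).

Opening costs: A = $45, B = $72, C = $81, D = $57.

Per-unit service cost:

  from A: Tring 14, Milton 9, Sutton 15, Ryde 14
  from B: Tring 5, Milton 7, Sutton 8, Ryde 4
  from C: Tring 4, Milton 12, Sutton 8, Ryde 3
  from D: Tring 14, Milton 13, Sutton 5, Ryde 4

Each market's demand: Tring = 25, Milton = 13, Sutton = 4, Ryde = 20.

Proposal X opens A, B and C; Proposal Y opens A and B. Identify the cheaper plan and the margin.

Proposal Y is cheaper by 36.

Proposal X: {A, B, C}: Tring→C 4·25=100, Milton→B 7·13=91, Sutton→B 8·4=32, Ryde→C 3·20=60. Service 283; fixed 198; total 481.
Proposal Y: {A, B}: Tring→B 5·25=125, Milton→B 7·13=91, Sutton→B 8·4=32, Ryde→B 4·20=80. Service 328; fixed 117; total 445.
Difference: |481 − 445| = 36.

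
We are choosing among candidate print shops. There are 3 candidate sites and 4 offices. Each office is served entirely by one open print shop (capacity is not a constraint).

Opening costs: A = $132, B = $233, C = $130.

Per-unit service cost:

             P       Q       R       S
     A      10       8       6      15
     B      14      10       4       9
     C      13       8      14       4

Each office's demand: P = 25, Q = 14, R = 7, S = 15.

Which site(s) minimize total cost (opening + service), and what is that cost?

For any fixed open set, each office goes to its cheapest open site; total = fixed + service.
{C}: P→C 13·25=325, Q→C 8·14=112, R→C 14·7=98, S→C 4·15=60. Service 595; fixed 130; total 725.
{A, C}: service 464 + fixed 262 = 726
{A}: service 629 + fixed 132 = 761
{A, B, C}: service 450 + fixed 495 = 945
No other subset beats 725.

Open C only; minimum total cost 725.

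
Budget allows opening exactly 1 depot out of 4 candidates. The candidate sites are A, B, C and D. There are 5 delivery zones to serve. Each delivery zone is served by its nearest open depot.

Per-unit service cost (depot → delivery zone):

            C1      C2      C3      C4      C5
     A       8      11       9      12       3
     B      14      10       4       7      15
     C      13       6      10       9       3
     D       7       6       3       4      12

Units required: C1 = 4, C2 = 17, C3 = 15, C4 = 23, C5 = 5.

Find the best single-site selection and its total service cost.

Choose D only; total service cost 327.

With exactly 1 open, each delivery zone uses its cheapest among the chosen.
{D}: C1→D 7·4=28, C2→D 6·17=102, C3→D 3·15=45, C4→D 4·23=92, C5→D 12·5=60. Service cost 327.
{B}: service cost 522
{C}: service cost 526
Among all 4 size-1 choices, {D} is lowest.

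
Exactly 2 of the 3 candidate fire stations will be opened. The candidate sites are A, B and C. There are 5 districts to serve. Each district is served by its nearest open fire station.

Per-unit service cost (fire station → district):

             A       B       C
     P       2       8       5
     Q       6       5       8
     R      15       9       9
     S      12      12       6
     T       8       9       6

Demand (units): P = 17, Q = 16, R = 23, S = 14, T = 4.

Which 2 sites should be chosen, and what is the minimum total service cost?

Choose A and C; total service cost 445.

With exactly 2 open, each district uses its cheapest among the chosen.
{A, C}: P→A 2·17=34, Q→A 6·16=96, R→C 9·23=207, S→C 6·14=84, T→C 6·4=24. Service cost 445.
{B, C}: service cost 480
{A, B}: service cost 521
Among all 3 size-2 choices, {A, C} is lowest.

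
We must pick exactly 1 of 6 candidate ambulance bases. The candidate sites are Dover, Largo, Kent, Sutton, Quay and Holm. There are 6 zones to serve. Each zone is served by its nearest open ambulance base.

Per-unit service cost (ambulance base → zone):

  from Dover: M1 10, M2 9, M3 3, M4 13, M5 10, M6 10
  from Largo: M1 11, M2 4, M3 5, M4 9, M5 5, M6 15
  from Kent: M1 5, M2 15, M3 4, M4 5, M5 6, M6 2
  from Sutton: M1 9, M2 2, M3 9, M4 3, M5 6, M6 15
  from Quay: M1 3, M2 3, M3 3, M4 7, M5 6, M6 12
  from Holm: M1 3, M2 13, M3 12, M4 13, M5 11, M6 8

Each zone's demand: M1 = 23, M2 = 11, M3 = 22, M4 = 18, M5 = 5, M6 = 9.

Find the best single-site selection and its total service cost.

With exactly 1 open, each zone uses its cheapest among the chosen.
{Quay}: M1→Quay 3·23=69, M2→Quay 3·11=33, M3→Quay 3·22=66, M4→Quay 7·18=126, M5→Quay 6·5=30, M6→Quay 12·9=108. Service cost 432.
{Kent}: service cost 506
{Sutton}: service cost 646
Among all 6 size-1 choices, {Quay} is lowest.

Choose Quay only; total service cost 432.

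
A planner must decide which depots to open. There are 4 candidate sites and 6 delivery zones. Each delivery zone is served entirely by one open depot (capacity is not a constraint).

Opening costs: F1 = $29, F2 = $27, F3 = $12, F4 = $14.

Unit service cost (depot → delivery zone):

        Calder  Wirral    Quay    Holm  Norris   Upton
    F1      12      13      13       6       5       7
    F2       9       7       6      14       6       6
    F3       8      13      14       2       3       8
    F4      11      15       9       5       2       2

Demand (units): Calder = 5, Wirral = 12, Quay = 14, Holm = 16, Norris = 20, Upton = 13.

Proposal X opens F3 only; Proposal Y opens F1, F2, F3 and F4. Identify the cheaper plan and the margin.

Proposal X: {F3}: Calder→F3 8·5=40, Wirral→F3 13·12=156, Quay→F3 14·14=196, Holm→F3 2·16=32, Norris→F3 3·20=60, Upton→F3 8·13=104. Service 588; fixed 12; total 600.
Proposal Y: {F1, F2, F3, F4}: Calder→F3 8·5=40, Wirral→F2 7·12=84, Quay→F2 6·14=84, Holm→F3 2·16=32, Norris→F4 2·20=40, Upton→F4 2·13=26. Service 306; fixed 82; total 388.
Difference: |600 − 388| = 212.

Proposal Y is cheaper by 212.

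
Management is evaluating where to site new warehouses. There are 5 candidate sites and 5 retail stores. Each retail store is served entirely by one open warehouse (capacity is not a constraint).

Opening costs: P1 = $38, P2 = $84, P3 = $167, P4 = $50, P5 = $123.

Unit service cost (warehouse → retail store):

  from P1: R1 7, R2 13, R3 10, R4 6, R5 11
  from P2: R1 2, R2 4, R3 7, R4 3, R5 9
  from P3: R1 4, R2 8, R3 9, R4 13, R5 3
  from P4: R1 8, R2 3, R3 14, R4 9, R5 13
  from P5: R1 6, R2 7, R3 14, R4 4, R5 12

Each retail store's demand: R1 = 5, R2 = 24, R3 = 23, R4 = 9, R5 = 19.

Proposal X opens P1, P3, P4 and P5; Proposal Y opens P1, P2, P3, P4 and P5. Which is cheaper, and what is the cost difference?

Proposal X: {P1, P3, P4, P5}: R1→P3 4·5=20, R2→P4 3·24=72, R3→P3 9·23=207, R4→P5 4·9=36, R5→P3 3·19=57. Service 392; fixed 378; total 770.
Proposal Y: {P1, P2, P3, P4, P5}: R1→P2 2·5=10, R2→P4 3·24=72, R3→P2 7·23=161, R4→P2 3·9=27, R5→P3 3·19=57. Service 327; fixed 462; total 789.
Difference: |770 − 789| = 19.

Proposal X is cheaper by 19.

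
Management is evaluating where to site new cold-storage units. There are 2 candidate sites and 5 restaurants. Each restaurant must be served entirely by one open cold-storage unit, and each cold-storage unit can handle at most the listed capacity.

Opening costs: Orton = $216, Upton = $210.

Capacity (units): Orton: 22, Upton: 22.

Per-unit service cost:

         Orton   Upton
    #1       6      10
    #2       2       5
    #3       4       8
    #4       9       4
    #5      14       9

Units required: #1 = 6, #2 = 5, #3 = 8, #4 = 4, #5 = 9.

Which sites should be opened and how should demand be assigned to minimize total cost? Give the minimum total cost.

Minimum total cost: 601

Open {Orton, Upton}: #1→Orton 6·6=36, #2→Orton 2·5=10, #3→Orton 4·8=32, #4→Upton 4·4=16, #5→Upton 9·9=81.
Loads: Orton carries 19/22, Upton carries 13/22. Service 175; fixed 426; total 601.
Next best feasible plan costs 616.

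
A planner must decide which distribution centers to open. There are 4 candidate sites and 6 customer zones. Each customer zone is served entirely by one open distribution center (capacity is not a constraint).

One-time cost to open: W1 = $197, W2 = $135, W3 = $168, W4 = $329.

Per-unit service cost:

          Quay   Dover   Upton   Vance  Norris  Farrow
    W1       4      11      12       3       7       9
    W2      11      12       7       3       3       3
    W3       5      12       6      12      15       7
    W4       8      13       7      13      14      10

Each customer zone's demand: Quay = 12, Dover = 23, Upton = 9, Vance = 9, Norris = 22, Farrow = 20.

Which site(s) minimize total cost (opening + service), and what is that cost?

For any fixed open set, each customer zone goes to its cheapest open site; total = fixed + service.
{W2}: Quay→W2 11·12=132, Dover→W2 12·23=276, Upton→W2 7·9=63, Vance→W2 3·9=27, Norris→W2 3·22=66, Farrow→W2 3·20=60. Service 624; fixed 135; total 759.
{W2, W3}: Quay→W3 5·12=60, Dover→W2 12·23=276, Upton→W3 6·9=54, Vance→W2 3·9=27, Norris→W2 3·22=66, Farrow→W2 3·20=60. Service 543; fixed 303; total 846.
{W1, W2}: Quay→W1 4·12=48, Dover→W1 11·23=253, Upton→W2 7·9=63, Vance→W1 3·9=27, Norris→W2 3·22=66, Farrow→W2 3·20=60. Service 517; fixed 332; total 849.
{W1, W2, W3, W4}: Quay→W1 4·12=48, Dover→W1 11·23=253, Upton→W3 6·9=54, Vance→W1 3·9=27, Norris→W2 3·22=66, Farrow→W2 3·20=60. Service 508; fixed 829; total 1337.
No other subset beats 759.

Open W2 only; minimum total cost 759.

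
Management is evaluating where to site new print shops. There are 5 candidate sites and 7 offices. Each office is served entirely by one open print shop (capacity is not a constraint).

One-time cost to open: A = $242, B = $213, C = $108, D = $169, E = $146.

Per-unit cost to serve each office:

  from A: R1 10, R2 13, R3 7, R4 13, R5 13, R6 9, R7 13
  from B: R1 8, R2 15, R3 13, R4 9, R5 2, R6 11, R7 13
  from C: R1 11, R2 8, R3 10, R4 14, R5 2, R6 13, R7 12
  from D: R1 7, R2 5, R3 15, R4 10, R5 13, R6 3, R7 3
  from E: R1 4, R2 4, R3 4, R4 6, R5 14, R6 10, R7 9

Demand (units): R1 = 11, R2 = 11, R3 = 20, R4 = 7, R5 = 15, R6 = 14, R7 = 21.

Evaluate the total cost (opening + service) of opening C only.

Total cost: 1079

Each office is assigned to its cheapest site among the open ones.
{C}: R1→C 11·11=121, R2→C 8·11=88, R3→C 10·20=200, R4→C 14·7=98, R5→C 2·15=30, R6→C 13·14=182, R7→C 12·21=252. Service 971; fixed 108; total 1079.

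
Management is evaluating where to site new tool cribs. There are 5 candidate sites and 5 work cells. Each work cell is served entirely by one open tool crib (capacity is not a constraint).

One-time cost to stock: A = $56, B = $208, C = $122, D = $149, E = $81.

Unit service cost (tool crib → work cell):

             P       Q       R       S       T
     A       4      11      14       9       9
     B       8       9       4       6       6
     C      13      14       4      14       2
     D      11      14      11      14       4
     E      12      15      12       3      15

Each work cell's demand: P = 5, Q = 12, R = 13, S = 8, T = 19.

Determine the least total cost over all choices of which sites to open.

For any fixed open set, each work cell goes to its cheapest open site; total = fixed + service.
{A, C}: P→A 4·5=20, Q→A 11·12=132, R→C 4·13=52, S→A 9·8=72, T→C 2·19=38. Service 314; fixed 178; total 492.
{A, C, E}: P→A 4·5=20, Q→A 11·12=132, R→C 4·13=52, S→E 3·8=24, T→C 2·19=38. Service 266; fixed 259; total 525.
{C, E}: service 342 + fixed 203 = 545
{A, B, C, D, E}: P→A 4·5=20, Q→B 9·12=108, R→B 4·13=52, S→E 3·8=24, T→C 2·19=38. Service 242; fixed 616; total 858.
No other subset beats 492.

Minimum total cost: 492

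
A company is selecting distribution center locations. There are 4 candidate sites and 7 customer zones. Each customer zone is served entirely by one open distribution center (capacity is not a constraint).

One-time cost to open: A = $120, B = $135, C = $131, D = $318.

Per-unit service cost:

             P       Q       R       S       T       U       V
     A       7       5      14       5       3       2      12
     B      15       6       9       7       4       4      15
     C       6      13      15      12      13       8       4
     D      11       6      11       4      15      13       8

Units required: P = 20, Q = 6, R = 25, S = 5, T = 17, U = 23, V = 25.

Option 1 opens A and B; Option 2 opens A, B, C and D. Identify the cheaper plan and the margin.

Option 1: {A, B}: P→A 7·20=140, Q→A 5·6=30, R→B 9·25=225, S→A 5·5=25, T→A 3·17=51, U→A 2·23=46, V→A 12·25=300. Service 817; fixed 255; total 1072.
Option 2: {A, B, C, D}: P→C 6·20=120, Q→A 5·6=30, R→B 9·25=225, S→D 4·5=20, T→A 3·17=51, U→A 2·23=46, V→C 4·25=100. Service 592; fixed 704; total 1296.
Difference: |1072 − 1296| = 224.

Option 1 is cheaper by 224.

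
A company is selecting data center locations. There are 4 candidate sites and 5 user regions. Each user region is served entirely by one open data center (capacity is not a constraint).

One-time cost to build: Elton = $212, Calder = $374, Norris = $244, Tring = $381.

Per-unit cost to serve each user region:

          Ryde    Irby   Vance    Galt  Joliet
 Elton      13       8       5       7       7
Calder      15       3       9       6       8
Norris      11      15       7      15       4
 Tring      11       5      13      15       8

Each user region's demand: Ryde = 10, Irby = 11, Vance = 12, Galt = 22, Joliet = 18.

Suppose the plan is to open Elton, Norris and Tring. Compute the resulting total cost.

Total cost: 1288

Each user region is assigned to its cheapest site among the open ones.
{Elton, Norris, Tring}: Ryde→Norris 11·10=110, Irby→Tring 5·11=55, Vance→Elton 5·12=60, Galt→Elton 7·22=154, Joliet→Norris 4·18=72. Service 451; fixed 837; total 1288.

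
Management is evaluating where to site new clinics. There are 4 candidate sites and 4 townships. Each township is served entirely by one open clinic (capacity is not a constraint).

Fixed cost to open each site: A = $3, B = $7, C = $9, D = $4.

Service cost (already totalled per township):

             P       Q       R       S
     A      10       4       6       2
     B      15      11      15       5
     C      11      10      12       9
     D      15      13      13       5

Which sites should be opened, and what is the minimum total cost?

For any fixed open set, each township goes to its cheapest open site; total = fixed + service.
{A}: P→A 10, Q→A 4, R→A 6, S→A 2. Service 22; fixed 3; total 25.
{A, D}: service 22 + fixed 7 = 29
{A, B}: service 22 + fixed 10 = 32
{A, B, C, D}: service 22 + fixed 23 = 45
No other subset beats 25.

Open A only; minimum total cost 25.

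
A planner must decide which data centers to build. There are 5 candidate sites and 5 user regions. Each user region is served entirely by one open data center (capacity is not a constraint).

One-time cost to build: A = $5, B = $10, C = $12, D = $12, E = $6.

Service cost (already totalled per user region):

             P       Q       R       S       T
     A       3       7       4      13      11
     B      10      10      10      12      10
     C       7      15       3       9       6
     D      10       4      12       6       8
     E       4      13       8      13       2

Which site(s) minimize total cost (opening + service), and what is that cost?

Open A and E; minimum total cost 40.

For any fixed open set, each user region goes to its cheapest open site; total = fixed + service.
{A, E}: P→A 3, Q→A 7, R→A 4, S→A 13, T→E 2. Service 29; fixed 11; total 40.
{A, D}: service 25 + fixed 17 = 42
{A, D, E}: P→A 3, Q→D 4, R→A 4, S→D 6, T→E 2. Service 19; fixed 23; total 42.
{A, B, C, D, E}: P→A 3, Q→D 4, R→C 3, S→D 6, T→E 2. Service 18; fixed 45; total 63.
No other subset beats 40.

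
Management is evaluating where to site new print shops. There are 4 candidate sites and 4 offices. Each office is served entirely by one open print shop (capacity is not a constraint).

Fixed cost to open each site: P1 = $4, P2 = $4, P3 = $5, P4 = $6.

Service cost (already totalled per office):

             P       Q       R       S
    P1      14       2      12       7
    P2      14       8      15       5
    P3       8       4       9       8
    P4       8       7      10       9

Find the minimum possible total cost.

Minimum total cost: 34

For any fixed open set, each office goes to its cheapest open site; total = fixed + service.
{P3}: P→P3 8, Q→P3 4, R→P3 9, S→P3 8. Service 29; fixed 5; total 34.
{P1, P3}: service 26 + fixed 9 = 35
{P2, P3}: service 26 + fixed 9 = 35
{P1, P2, P3, P4}: service 24 + fixed 19 = 43
(All 15 nonempty subsets were checked; P3 only is lowest.)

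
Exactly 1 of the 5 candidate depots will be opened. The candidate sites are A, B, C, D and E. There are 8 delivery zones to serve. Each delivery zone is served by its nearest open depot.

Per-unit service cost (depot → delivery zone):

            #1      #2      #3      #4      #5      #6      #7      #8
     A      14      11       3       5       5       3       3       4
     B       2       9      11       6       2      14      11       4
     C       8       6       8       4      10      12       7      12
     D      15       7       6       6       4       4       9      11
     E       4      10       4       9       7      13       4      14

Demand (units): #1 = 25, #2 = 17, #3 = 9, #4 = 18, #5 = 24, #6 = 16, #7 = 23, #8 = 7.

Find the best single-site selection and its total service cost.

With exactly 1 open, each delivery zone uses its cheapest among the chosen.
{A}: #1→A 14·25=350, #2→A 11·17=187, #3→A 3·9=27, #4→A 5·18=90, #5→A 5·24=120, #6→A 3·16=48, #7→A 3·23=69, #8→A 4·7=28. Service cost 919.
{B}: service cost 963
{E}: service cost 1034
Among all 5 size-1 choices, {A} is lowest.

Choose A only; total service cost 919.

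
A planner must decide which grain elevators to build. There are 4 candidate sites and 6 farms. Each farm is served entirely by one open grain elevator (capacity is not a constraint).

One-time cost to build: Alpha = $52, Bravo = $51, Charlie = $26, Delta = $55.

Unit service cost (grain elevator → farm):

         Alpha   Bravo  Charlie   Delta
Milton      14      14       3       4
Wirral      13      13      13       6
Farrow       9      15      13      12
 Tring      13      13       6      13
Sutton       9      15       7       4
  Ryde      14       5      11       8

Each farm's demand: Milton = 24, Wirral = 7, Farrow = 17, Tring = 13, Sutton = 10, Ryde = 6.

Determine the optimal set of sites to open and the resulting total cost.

Open Charlie and Delta; minimum total cost 565.

For any fixed open set, each farm goes to its cheapest open site; total = fixed + service.
{Charlie, Delta}: Milton→Charlie 3·24=72, Wirral→Delta 6·7=42, Farrow→Delta 12·17=204, Tring→Charlie 6·13=78, Sutton→Delta 4·10=40, Ryde→Delta 8·6=48. Service 484; fixed 81; total 565.
{Alpha, Charlie, Delta}: Milton→Charlie 3·24=72, Wirral→Delta 6·7=42, Farrow→Alpha 9·17=153, Tring→Charlie 6·13=78, Sutton→Delta 4·10=40, Ryde→Delta 8·6=48. Service 433; fixed 133; total 566.
{Bravo, Charlie, Delta}: service 466 + fixed 132 = 598
{Alpha, Bravo, Charlie, Delta}: Milton→Charlie 3·24=72, Wirral→Delta 6·7=42, Farrow→Alpha 9·17=153, Tring→Charlie 6·13=78, Sutton→Delta 4·10=40, Ryde→Bravo 5·6=30. Service 415; fixed 184; total 599.
No other subset beats 565.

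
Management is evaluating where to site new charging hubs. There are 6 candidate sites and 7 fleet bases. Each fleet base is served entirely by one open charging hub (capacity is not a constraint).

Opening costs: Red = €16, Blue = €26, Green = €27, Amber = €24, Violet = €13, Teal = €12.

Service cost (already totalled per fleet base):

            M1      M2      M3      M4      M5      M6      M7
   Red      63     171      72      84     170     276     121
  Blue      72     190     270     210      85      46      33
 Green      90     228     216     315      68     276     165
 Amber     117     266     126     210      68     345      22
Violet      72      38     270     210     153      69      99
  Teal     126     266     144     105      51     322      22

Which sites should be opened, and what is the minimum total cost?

For any fixed open set, each fleet base goes to its cheapest open site; total = fixed + service.
{Red, Violet, Teal}: M1→Red 63, M2→Violet 38, M3→Red 72, M4→Red 84, M5→Teal 51, M6→Violet 69, M7→Teal 22. Service 399; fixed 41; total 440.
{Red, Blue, Violet, Teal}: service 376 + fixed 67 = 443
{Red, Amber, Violet, Teal}: service 399 + fixed 65 = 464
{Red, Blue, Green, Amber, Violet, Teal}: M1→Red 63, M2→Violet 38, M3→Red 72, M4→Red 84, M5→Teal 51, M6→Blue 46, M7→Amber 22. Service 376; fixed 118; total 494.
No other subset beats 440.

Open Red, Violet and Teal; minimum total cost 440.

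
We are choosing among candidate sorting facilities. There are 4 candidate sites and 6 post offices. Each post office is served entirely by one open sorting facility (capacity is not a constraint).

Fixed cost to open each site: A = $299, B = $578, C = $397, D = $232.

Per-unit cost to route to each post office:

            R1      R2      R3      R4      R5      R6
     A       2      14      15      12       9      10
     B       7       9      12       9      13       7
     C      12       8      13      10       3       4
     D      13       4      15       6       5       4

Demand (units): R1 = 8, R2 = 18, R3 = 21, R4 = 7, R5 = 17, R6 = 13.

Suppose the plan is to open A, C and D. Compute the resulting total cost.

Total cost: 1434

Each post office is assigned to its cheapest site among the open ones.
{A, C, D}: R1→A 2·8=16, R2→D 4·18=72, R3→C 13·21=273, R4→D 6·7=42, R5→C 3·17=51, R6→C 4·13=52. Service 506; fixed 928; total 1434.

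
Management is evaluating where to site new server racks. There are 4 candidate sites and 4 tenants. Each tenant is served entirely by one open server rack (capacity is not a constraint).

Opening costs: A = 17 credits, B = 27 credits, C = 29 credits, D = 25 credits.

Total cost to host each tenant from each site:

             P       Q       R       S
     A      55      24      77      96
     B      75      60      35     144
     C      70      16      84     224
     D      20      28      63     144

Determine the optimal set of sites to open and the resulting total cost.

For any fixed open set, each tenant goes to its cheapest open site; total = fixed + service.
{A, B, D}: P→D 20, Q→A 24, R→B 35, S→A 96. Service 175; fixed 69; total 244.
{A, D}: service 203 + fixed 42 = 245
{A, B}: service 210 + fixed 44 = 254
{A, B, C, D}: P→D 20, Q→C 16, R→B 35, S→A 96. Service 167; fixed 98; total 265.
No other subset beats 244.

Open A, B and D; minimum total cost 244.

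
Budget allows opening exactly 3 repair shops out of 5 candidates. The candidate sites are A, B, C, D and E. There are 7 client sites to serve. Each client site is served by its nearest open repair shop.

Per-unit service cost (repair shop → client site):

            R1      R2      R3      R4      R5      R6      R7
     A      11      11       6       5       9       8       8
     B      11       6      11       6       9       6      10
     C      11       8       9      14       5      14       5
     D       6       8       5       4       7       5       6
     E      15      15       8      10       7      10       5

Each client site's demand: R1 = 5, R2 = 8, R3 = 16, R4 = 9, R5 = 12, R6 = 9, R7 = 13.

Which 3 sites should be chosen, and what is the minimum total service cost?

With exactly 3 open, each client site uses its cheapest among the chosen.
{B, C, D}: R1→D 6·5=30, R2→B 6·8=48, R3→D 5·16=80, R4→D 4·9=36, R5→C 5·12=60, R6→D 5·9=45, R7→C 5·13=65. Service cost 364.
{A, C, D}: service cost 380
{C, D, E}: service cost 380
Among all 10 size-3 choices, {B, C, D} is lowest.

Choose B, C and D; total service cost 364.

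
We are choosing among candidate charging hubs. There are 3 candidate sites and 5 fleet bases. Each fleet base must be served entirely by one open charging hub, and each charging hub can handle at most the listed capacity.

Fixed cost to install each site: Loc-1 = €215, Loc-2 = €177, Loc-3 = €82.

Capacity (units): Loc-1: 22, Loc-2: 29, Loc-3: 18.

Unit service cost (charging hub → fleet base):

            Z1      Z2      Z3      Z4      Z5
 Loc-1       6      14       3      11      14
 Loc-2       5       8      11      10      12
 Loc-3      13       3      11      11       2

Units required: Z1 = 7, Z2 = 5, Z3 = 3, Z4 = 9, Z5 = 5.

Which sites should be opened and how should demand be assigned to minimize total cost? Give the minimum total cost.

Minimum total cost: 435

Open {Loc-2}: Z1→Loc-2 5·7=35, Z2→Loc-2 8·5=40, Z3→Loc-2 11·3=33, Z4→Loc-2 10·9=90, Z5→Loc-2 12·5=60.
Loads: Loc-2 carries 29/29. Service 258; fixed 177; total 435.
Next best feasible plan costs 442.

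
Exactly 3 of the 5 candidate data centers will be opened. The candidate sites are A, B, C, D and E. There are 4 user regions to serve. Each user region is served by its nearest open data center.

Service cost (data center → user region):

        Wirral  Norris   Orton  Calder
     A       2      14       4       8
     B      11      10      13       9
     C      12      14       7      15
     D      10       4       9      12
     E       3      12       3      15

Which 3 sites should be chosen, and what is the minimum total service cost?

Choose A, D and E; total service cost 17.

With exactly 3 open, each user region uses its cheapest among the chosen.
{A, D, E}: Wirral→A 2, Norris→D 4, Orton→E 3, Calder→A 8. Service cost 17.
{A, B, D}: service cost 18
{A, C, D}: service cost 18
Among all 10 size-3 choices, {A, D, E} is lowest.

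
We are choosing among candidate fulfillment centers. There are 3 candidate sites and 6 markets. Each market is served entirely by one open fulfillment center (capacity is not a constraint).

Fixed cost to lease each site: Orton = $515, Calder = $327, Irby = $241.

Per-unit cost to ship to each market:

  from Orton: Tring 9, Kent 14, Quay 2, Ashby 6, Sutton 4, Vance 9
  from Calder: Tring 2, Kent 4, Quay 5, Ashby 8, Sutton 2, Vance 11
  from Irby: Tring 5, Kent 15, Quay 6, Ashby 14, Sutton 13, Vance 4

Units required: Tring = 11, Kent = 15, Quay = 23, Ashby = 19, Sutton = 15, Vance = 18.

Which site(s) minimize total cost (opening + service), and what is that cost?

For any fixed open set, each market goes to its cheapest open site; total = fixed + service.
{Calder}: Tring→Calder 2·11=22, Kent→Calder 4·15=60, Quay→Calder 5·23=115, Ashby→Calder 8·19=152, Sutton→Calder 2·15=30, Vance→Calder 11·18=198. Service 577; fixed 327; total 904.
{Calder, Irby}: Tring→Calder 2·11=22, Kent→Calder 4·15=60, Quay→Calder 5·23=115, Ashby→Calder 8·19=152, Sutton→Calder 2·15=30, Vance→Irby 4·18=72. Service 451; fixed 568; total 1019.
{Irby}: service 951 + fixed 241 = 1192
{Orton, Calder, Irby}: service 344 + fixed 1083 = 1427
(All 7 nonempty subsets were checked; Calder only is lowest.)

Open Calder only; minimum total cost 904.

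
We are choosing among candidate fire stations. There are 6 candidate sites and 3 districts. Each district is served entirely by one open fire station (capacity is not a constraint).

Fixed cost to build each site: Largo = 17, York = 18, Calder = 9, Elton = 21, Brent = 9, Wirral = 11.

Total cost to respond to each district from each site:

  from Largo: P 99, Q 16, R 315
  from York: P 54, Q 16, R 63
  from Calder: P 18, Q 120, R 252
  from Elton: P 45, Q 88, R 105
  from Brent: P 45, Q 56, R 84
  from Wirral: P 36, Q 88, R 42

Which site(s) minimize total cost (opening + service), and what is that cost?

Open Largo, Calder and Wirral; minimum total cost 113.

For any fixed open set, each district goes to its cheapest open site; total = fixed + service.
{Largo, Calder, Wirral}: P→Calder 18, Q→Largo 16, R→Wirral 42. Service 76; fixed 37; total 113.
{York, Calder, Wirral}: service 76 + fixed 38 = 114
{Largo, Calder, Brent, Wirral}: service 76 + fixed 46 = 122
{Largo, York, Calder, Elton, Brent, Wirral}: service 76 + fixed 85 = 161
No other subset beats 113.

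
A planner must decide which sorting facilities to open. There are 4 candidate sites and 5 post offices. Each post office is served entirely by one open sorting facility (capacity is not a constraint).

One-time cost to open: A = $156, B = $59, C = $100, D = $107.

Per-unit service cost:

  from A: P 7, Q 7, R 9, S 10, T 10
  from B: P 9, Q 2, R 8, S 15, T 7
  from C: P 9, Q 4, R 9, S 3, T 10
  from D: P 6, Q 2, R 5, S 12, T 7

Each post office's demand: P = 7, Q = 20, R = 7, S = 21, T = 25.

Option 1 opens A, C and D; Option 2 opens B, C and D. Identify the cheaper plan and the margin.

Option 2 is cheaper by 97.

Option 1: {A, C, D}: P→D 6·7=42, Q→D 2·20=40, R→D 5·7=35, S→C 3·21=63, T→D 7·25=175. Service 355; fixed 363; total 718.
Option 2: {B, C, D}: P→D 6·7=42, Q→B 2·20=40, R→D 5·7=35, S→C 3·21=63, T→B 7·25=175. Service 355; fixed 266; total 621.
Difference: |718 − 621| = 97.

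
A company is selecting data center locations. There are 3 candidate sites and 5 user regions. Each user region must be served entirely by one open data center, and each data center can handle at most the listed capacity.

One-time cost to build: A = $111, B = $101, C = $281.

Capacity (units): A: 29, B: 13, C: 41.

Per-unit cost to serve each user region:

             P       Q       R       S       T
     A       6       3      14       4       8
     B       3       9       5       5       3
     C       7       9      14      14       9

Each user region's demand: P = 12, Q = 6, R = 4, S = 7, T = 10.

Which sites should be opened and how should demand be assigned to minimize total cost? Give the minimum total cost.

Minimum total cost: 416

Open {A, B}: P→A 6·12=72, Q→A 3·6=18, R→A 14·4=56, S→A 4·7=28, T→B 3·10=30.
Loads: A carries 29/29, B carries 10/13. Service 204; fixed 212; total 416.
Next best feasible plan costs 430.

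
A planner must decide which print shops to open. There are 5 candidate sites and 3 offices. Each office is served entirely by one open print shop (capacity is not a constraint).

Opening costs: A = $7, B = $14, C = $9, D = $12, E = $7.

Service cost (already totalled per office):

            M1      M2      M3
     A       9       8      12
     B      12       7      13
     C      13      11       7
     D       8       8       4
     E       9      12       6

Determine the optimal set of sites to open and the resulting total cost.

For any fixed open set, each office goes to its cheapest open site; total = fixed + service.
{D}: M1→D 8, M2→D 8, M3→D 4. Service 20; fixed 12; total 32.
{E}: service 27 + fixed 7 = 34
{A}: M1→A 9, M2→A 8, M3→A 12. Service 29; fixed 7; total 36.
{A, B, C, D, E}: service 19 + fixed 49 = 68
No other subset beats 32.

Open D only; minimum total cost 32.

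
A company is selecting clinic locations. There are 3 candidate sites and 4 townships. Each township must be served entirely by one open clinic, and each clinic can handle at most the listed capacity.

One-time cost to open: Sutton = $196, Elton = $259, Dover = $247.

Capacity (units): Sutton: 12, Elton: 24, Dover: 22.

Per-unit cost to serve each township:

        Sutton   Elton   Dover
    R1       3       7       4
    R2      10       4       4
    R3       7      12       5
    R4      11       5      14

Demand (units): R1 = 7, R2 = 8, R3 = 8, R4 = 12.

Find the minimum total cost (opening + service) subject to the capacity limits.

Minimum total cost: 666

Open {Elton, Dover}: R1→Dover 4·7=28, R2→Elton 4·8=32, R3→Dover 5·8=40, R4→Elton 5·12=60.
Loads: Elton carries 20/24, Dover carries 15/22. Service 160; fixed 506; total 666.
Next best feasible plan costs 687.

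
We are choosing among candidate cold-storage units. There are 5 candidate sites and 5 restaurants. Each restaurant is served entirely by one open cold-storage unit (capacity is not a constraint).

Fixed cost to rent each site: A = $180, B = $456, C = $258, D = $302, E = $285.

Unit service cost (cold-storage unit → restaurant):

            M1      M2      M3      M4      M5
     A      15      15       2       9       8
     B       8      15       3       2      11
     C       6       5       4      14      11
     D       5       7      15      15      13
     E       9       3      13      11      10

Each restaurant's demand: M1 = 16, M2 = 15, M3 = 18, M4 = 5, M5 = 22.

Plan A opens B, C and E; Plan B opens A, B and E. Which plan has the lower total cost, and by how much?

Plan B is cheaper by 108.

Plan A: {B, C, E}: M1→C 6·16=96, M2→E 3·15=45, M3→B 3·18=54, M4→B 2·5=10, M5→E 10·22=220. Service 425; fixed 999; total 1424.
Plan B: {A, B, E}: M1→B 8·16=128, M2→E 3·15=45, M3→A 2·18=36, M4→B 2·5=10, M5→A 8·22=176. Service 395; fixed 921; total 1316.
Difference: |1424 − 1316| = 108.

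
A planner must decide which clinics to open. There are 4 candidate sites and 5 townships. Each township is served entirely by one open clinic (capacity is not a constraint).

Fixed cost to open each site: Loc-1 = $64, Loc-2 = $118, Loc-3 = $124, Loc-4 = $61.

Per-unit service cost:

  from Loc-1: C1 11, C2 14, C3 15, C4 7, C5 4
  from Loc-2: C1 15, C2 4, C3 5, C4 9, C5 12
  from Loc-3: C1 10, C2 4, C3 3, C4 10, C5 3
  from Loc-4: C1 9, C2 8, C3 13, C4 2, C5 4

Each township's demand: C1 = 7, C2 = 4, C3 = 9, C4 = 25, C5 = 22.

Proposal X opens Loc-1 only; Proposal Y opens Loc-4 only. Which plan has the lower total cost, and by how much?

Proposal Y is cheaper by 184.

Proposal X: {Loc-1}: C1→Loc-1 11·7=77, C2→Loc-1 14·4=56, C3→Loc-1 15·9=135, C4→Loc-1 7·25=175, C5→Loc-1 4·22=88. Service 531; fixed 64; total 595.
Proposal Y: {Loc-4}: C1→Loc-4 9·7=63, C2→Loc-4 8·4=32, C3→Loc-4 13·9=117, C4→Loc-4 2·25=50, C5→Loc-4 4·22=88. Service 350; fixed 61; total 411.
Difference: |595 − 411| = 184.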